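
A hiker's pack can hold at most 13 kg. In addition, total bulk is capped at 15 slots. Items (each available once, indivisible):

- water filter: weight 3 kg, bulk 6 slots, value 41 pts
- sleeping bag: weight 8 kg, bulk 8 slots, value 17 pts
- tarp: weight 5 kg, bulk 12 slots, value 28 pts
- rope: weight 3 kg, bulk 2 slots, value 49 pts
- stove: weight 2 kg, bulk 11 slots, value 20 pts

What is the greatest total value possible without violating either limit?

90 pts

Feasible sets respecting both limits:
- water filter+rope: weight 6, bulk 8, value 90
- tarp+rope: weight 8, bulk 14, value 77
- rope+stove: weight 5, bulk 13, value 69
Best: 90 pts.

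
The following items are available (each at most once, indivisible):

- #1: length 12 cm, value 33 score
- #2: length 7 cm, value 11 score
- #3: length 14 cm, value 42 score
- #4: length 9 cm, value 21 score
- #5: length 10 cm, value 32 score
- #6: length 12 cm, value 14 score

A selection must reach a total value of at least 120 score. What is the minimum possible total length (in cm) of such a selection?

Subsets with value ≥ 120, sorted by total length:
- #1+#3+#4+#5: length 45, value 128
- #1+#3+#5+#6: length 48, value 121
- #1+#2+#3+#4+#5: length 52, value 139
- #2+#3+#4+#5+#6: length 52, value 120
Minimum length: 45 cm.

45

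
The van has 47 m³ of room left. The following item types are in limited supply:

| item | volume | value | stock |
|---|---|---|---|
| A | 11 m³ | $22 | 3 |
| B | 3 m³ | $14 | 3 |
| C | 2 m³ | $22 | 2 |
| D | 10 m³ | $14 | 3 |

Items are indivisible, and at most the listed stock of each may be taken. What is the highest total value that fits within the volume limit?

Top feasible selections:
- 3×A + 3×B + 2×C: volume 46, value 152
- 2×A + 3×B + 2×C + 1×D: volume 45, value 144
- 3×A + 2×B + 2×C: volume 43, value 138
Best: $152.

$152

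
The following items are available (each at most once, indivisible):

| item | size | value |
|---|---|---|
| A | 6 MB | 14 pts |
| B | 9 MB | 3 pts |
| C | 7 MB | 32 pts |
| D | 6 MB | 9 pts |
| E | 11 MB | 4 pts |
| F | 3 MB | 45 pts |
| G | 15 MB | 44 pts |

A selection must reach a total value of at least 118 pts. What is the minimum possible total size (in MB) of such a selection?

25

Subsets with value ≥ 118, sorted by total size:
- C+F+G: size 25, value 121
- A+C+F+G: size 31, value 135
- C+D+F+G: size 31, value 130
- B+C+F+G: size 34, value 124
Minimum size: 25 MB.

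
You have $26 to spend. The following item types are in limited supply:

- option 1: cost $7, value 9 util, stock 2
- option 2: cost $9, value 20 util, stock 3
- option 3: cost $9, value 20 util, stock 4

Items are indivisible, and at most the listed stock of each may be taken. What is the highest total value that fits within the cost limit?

Top feasible selections:
- 1×option 1 + 2×option 3: cost 25, value 49
- 1×option 1 + 1×option 2 + 1×option 3: cost 25, value 49
Best: 49 util.

49 util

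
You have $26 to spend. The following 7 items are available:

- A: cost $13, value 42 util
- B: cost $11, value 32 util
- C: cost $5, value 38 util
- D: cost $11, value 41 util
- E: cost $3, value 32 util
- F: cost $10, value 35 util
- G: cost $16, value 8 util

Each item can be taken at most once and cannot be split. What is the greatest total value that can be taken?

114 util

Check high-value combinations within $26:
- C+D+F: cost 5+11+10=26, value 38+41+35=114
- A+C+E: cost 13+5+3=21, value 42+38+32=112
- C+D+E: cost 5+11+3=19, value 38+41+32=111
- A+E+F: cost 13+3+10=26, value 42+32+35=109
Best: 114 util.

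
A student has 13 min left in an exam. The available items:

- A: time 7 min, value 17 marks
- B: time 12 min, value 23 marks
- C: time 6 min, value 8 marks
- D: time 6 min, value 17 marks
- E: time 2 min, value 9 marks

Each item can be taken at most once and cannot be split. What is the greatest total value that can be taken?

Check high-value combinations within 13 min:
- A+D: time 7+6=13, value 17+17=34
- D+E: time 6+2=8, value 17+9=26
- A+E: time 7+2=9, value 17+9=26
- C+D: time 6+6=12, value 8+17=25
- A+C: time 7+6=13, value 17+8=25
Best: 34 marks.

34 marks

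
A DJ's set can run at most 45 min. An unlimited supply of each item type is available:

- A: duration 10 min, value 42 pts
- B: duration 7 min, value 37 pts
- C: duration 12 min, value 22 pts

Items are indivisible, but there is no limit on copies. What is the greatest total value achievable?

227 pts

Best value-per-unit is B at 37/7; filling with it alone gives 6×37 = 222.
Optimal mix: 1×A + 5×B → duration 45, value 227.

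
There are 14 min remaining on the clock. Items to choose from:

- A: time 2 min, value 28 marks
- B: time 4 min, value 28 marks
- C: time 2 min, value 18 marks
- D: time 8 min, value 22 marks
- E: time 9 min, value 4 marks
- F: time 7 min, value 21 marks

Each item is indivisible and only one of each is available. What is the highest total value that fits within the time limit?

78 marks

This is a 0/1 knapsack; check combinations near the capacity.
- A+B+D: time 2+4+8=14, value 28+28+22=78
- A+B+F: time 2+4+7=13, value 28+28+21=77
- A+B+C: time 2+4+2=8, value 28+28+18=74
Best: 78 marks.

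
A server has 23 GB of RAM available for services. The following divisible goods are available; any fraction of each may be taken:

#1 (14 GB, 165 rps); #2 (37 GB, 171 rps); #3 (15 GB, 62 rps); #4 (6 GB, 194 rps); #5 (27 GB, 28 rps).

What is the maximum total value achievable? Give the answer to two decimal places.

372.86

Take in order of value per unit:
- #4 (194/6 per unit): all 6 → value 194, running total 194.00
- #1 (165/14 per unit): all 14 → value 165, running total 359.00
- #2 (171/37 per unit): 3 of 37 → value 3×171/37 = 13.8649, running total 372.86
Total 372.86.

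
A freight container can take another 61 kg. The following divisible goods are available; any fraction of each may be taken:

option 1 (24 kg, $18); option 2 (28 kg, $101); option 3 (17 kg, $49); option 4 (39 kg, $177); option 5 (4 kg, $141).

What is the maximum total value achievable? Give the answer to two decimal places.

Take in order of value per unit:
- option 5 (141/4 per unit): all 4 → value 141, running total 141.00
- option 4 (177/39 per unit): all 39 → value 177, running total 318.00
- option 2 (101/28 per unit): 18 of 28 → value 18×101/28 = 64.9286, running total 382.93
Total 382.93.

382.93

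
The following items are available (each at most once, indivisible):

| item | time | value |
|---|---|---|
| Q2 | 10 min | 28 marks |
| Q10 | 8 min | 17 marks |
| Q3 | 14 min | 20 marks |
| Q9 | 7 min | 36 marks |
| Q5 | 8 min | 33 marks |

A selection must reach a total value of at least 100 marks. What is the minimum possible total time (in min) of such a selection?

Subsets with value ≥ 100, sorted by total time:
- Q2+Q10+Q9+Q5: time 33, value 114
- Q10+Q3+Q9+Q5: time 37, value 106
Minimum time: 33 min.

33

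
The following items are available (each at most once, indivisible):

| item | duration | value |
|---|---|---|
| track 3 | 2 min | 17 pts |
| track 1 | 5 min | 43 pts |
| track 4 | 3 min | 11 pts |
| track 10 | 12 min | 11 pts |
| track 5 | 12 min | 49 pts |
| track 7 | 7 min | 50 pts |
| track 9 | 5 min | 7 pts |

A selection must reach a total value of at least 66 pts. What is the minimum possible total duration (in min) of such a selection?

9

Subsets with value ≥ 66, sorted by total duration:
- track 3+track 7: duration 9, value 67
- track 3+track 1+track 4: duration 10, value 71
- track 1+track 7: duration 12, value 93
- track 3+track 4+track 7: duration 12, value 78
Minimum duration: 9 min.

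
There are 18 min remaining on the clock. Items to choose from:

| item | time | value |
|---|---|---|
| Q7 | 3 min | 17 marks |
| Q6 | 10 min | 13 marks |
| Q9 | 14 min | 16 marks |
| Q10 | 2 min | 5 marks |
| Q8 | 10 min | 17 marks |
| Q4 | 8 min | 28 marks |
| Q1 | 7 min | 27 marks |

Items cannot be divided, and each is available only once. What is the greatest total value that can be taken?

72 marks

Check high-value combinations within 18 min:
- Q7+Q4+Q1: time 3+8+7=18, value 17+28+27=72
- Q10+Q4+Q1: time 2+8+7=17, value 5+28+27=60
- Q4+Q1: time 8+7=15, value 28+27=55
Best: 72 marks.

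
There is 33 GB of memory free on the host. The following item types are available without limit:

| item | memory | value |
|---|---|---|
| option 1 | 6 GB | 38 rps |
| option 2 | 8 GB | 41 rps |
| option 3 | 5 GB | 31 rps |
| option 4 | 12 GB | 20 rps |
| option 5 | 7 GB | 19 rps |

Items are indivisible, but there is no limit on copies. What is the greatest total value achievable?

Best value-per-unit is option 1 at 38/6; filling with it alone gives 5×38 = 190.
Optimal mix: 3×option 1 + 3×option 3 → memory 33, value 207.

207 rps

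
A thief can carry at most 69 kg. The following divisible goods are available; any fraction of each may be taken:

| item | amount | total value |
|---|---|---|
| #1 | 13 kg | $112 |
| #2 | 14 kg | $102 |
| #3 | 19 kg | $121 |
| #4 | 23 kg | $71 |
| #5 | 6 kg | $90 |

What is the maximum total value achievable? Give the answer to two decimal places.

Take in order of value per unit:
- #5 (90/6 per unit): all 6 → value 90, running total 90.00
- #1 (112/13 per unit): all 13 → value 112, running total 202.00
- #2 (102/14 per unit): all 14 → value 102, running total 304.00
- #3 (121/19 per unit): all 19 → value 121, running total 425.00
- #4 (71/23 per unit): 17 of 23 → value 17×71/23 = 52.4783, running total 477.48
Total 477.48.

477.48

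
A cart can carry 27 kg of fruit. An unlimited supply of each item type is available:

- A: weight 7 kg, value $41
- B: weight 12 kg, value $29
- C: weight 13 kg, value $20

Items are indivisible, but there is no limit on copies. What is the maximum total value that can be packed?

Best value-per-unit is A at 41/7, and filling with it alone uses weight 3×7=21. No mix of the others beats 3×41 = 123.

$123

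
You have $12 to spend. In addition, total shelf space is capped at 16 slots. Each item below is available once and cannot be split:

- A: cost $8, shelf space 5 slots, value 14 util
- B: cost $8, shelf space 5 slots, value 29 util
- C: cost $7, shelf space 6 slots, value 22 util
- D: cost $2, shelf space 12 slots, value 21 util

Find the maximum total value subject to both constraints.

29 util

Feasible sets respecting both limits:
- B: cost 8, shelf space 5, value 29
- C: cost 7, shelf space 6, value 22
- D: cost 2, shelf space 12, value 21
Best: 29 util.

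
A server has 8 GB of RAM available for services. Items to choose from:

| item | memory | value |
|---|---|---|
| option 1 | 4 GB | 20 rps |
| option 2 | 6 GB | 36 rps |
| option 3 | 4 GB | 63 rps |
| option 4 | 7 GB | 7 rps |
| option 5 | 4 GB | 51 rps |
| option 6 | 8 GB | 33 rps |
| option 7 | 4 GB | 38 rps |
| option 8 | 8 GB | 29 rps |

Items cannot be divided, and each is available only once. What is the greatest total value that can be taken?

114 rps

Check high-value combinations within 8 GB:
- option 3+option 5: memory 4+4=8, value 63+51=114
- option 3+option 7: memory 4+4=8, value 63+38=101
- option 5+option 7: memory 4+4=8, value 51+38=89
- option 1+option 3: memory 4+4=8, value 20+63=83
Best: 114 rps.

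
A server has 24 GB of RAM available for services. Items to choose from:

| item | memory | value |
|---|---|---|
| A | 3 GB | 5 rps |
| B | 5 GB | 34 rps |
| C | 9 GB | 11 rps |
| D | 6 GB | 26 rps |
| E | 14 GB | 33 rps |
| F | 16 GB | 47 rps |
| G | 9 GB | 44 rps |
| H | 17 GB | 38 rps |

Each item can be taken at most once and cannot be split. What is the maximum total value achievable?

109 rps

Check high-value combinations within 24 GB:
- A+B+D+G: memory 3+5+6+9=23, value 5+34+26+44=109
- B+D+G: memory 5+6+9=20, value 34+26+44=104
- B+C+G: memory 5+9+9=23, value 34+11+44=89
- A+B+F: memory 3+5+16=24, value 5+34+47=86
- A+B+G: memory 3+5+9=17, value 5+34+44=83
Best: 109 rps.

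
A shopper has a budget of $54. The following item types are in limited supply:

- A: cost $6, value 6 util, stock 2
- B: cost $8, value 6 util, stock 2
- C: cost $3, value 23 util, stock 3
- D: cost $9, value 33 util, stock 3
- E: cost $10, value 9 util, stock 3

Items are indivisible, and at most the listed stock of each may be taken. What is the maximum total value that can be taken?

Top feasible selections:
- 1×A + 3×C + 3×D + 1×E: cost 52, value 183
- 1×B + 3×C + 3×D + 1×E: cost 54, value 183
Best: 183 util.

183 util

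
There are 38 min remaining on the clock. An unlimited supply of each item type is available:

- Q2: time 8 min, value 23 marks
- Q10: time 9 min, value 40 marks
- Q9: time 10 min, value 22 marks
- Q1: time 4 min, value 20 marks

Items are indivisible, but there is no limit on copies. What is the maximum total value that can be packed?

Best value-per-unit is Q1 at 20/4; filling with it alone gives 9×20 = 180.
Optimal mix: 2×Q10 + 5×Q1 → time 38, value 180.

180 marks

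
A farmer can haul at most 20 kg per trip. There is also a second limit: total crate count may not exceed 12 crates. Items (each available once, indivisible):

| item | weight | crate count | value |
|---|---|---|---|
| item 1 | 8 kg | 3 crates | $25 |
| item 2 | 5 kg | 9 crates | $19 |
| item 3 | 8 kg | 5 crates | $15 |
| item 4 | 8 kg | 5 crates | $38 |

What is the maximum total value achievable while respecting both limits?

$63

Feasible sets respecting both limits:
- item 1+item 4: weight 16, crate count 8, value 63
- item 3+item 4: weight 16, crate count 10, value 53
- item 1+item 2: weight 13, crate count 12, value 44
- item 1+item 3: weight 16, crate count 8, value 40
Best: $63.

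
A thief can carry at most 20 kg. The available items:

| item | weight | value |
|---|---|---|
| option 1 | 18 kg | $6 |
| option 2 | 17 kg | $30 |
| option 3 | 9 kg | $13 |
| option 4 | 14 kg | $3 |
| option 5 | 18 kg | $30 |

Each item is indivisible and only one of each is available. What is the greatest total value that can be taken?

Check high-value combinations within 20 kg:
- option 2: weight 17, value 30
- option 5: weight 18, value 30
- option 3: weight 9, value 13
Best: $30.

$30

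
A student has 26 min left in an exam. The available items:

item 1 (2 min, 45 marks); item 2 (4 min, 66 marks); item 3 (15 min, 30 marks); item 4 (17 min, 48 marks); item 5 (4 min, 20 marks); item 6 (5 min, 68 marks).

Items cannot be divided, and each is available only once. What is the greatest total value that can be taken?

209 marks

Check high-value combinations within 26 min:
- item 1+item 2+item 3+item 6: time 2+4+15+5=26, value 45+66+30+68=209
- item 1+item 2+item 5+item 6: time 2+4+4+5=15, value 45+66+20+68=199
- item 2+item 4+item 6: time 4+17+5=26, value 66+48+68=182
- item 1+item 2+item 6: time 2+4+5=11, value 45+66+68=179
Best: 209 marks.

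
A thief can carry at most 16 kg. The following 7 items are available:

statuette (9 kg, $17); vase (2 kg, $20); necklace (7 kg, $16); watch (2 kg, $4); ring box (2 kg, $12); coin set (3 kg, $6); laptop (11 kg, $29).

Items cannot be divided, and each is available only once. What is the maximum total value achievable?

Check high-value combinations within 16 kg:
- vase+ring box+laptop: weight 2+2+11=15, value 20+12+29=61
- vase+necklace+watch+ring box+coin set: weight 2+7+2+2+3=16, value 20+16+4+12+6=58
- statuette+vase+ring box+coin set: weight 9+2+2+3=16, value 17+20+12+6=55
Best: $61.

$61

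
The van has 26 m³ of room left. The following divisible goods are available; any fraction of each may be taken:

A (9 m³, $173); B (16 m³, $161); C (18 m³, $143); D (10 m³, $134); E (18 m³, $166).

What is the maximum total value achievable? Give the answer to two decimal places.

Take in order of value per unit:
- A (173/9 per unit): all 9 → value 173, running total 173.00
- D (134/10 per unit): all 10 → value 134, running total 307.00
- B (161/16 per unit): 7 of 16 → value 7×161/16 = 70.4375, running total 377.44
Total 377.44.

377.44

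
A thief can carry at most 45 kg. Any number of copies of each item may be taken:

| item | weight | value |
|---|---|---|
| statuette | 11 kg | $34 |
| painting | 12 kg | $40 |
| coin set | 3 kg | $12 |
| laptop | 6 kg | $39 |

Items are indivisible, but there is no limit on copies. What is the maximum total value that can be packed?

$285

Best value-per-unit is laptop at 39/6; filling with it alone gives 7×39 = 273.
Optimal mix: 1×coin set + 7×laptop → weight 45, value 285.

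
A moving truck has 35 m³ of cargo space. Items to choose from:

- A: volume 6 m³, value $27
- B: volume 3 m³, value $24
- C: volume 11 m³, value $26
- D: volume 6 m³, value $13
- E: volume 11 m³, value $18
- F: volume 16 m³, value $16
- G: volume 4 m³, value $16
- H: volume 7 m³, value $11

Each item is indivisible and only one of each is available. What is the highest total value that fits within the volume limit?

Check high-value combinations within 35 m³:
- A+B+C+E+G: volume 6+3+11+11+4=35, value 27+24+26+18+16=111
- A+B+C+D+G: volume 6+3+11+6+4=30, value 27+24+26+13+16=106
- A+B+C+G+H: volume 6+3+11+4+7=31, value 27+24+26+16+11=104
Best: $111.

$111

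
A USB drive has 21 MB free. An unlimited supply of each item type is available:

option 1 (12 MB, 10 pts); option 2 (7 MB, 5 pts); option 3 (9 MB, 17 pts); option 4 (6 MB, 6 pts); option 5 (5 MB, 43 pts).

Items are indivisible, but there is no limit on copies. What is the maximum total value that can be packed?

172 pts

Best value-per-unit is option 5 at 43/5, and filling with it alone uses size 4×5=20. No mix of the others beats 4×43 = 172.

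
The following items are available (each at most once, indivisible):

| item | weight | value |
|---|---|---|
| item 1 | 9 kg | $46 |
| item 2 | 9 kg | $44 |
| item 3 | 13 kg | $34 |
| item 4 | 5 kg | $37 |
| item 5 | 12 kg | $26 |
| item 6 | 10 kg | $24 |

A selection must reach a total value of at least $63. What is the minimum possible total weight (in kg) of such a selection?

Subsets with value ≥ 63, sorted by total weight:
- item 1+item 4: weight 14, value 83
- item 2+item 4: weight 14, value 81
- item 4+item 5: weight 17, value 63
- item 1+item 2: weight 18, value 90
Minimum weight: 14 kg.

14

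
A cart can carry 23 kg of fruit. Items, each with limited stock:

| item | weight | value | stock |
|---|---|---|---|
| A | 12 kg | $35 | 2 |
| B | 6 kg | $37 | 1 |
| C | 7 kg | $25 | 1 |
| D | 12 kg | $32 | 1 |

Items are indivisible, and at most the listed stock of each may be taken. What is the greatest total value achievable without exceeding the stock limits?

$72

Top feasible selections:
- 1×A + 1×B: weight 18, value 72
- 1×B + 1×D: weight 18, value 69
Best: $72.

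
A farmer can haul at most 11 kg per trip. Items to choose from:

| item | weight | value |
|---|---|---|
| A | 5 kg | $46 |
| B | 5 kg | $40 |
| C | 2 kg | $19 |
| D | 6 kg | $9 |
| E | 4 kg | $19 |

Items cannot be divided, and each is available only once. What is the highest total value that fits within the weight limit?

$86

This is a 0/1 knapsack; check combinations near the capacity.
- A+B: weight 5+5=10, value 46+40=86
- A+C+E: weight 5+2+4=11, value 46+19+19=84
- B+C+E: weight 5+2+4=11, value 40+19+19=78
- A+C: weight 5+2=7, value 46+19=65
Best: $86.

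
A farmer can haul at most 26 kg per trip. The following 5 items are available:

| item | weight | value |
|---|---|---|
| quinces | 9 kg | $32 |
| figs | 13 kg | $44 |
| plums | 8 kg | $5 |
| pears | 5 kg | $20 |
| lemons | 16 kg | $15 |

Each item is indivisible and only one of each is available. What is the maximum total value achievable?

$76

Check high-value combinations within 26 kg:
- quinces+figs: weight 9+13=22, value 32+44=76
- figs+plums+pears: weight 13+8+5=26, value 44+5+20=69
- figs+pears: weight 13+5=18, value 44+20=64
Best: $76.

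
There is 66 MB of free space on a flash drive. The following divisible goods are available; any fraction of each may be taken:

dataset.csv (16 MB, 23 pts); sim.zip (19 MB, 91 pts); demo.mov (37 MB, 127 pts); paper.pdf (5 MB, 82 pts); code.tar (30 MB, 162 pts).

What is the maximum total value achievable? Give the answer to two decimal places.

376.19

Take in order of value per unit:
- paper.pdf (82/5 per unit): all 5 → value 82, running total 82.00
- code.tar (162/30 per unit): all 30 → value 162, running total 244.00
- sim.zip (91/19 per unit): all 19 → value 91, running total 335.00
- demo.mov (127/37 per unit): 12 of 37 → value 12×127/37 = 41.1892, running total 376.19
Total 376.19.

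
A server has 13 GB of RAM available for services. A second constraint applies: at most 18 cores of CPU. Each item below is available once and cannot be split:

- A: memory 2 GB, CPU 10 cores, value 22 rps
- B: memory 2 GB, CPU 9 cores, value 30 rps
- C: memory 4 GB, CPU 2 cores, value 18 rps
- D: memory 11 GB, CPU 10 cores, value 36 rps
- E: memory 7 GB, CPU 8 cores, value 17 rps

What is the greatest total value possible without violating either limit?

Feasible sets respecting both limits:
- B+C: memory 6, CPU 11, value 48
- B+E: memory 9, CPU 17, value 47
- A+C: memory 6, CPU 12, value 40
- A+E: memory 9, CPU 18, value 39
Best: 48 rps.

48 rps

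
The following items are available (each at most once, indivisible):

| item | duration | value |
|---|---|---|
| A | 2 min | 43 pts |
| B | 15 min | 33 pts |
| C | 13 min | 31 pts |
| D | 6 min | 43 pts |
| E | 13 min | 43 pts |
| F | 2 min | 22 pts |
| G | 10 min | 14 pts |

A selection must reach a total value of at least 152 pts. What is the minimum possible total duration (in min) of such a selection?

Subsets with value ≥ 152, sorted by total duration:
- A+D+E+F+G: duration 33, value 165
- A+C+D+F+G: duration 33, value 153
- A+C+D+E: duration 34, value 160
- A+B+D+F+G: duration 35, value 155
Minimum duration: 33 min.

33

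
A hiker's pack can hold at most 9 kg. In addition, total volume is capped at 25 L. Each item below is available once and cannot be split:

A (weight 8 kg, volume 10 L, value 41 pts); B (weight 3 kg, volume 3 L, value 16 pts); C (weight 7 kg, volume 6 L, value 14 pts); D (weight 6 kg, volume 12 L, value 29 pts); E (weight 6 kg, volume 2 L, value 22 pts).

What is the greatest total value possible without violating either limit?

45 pts

Feasible sets respecting both limits:
- B+D: weight 9, volume 15, value 45
- A: weight 8, volume 10, value 41
- B+E: weight 9, volume 5, value 38
- D: weight 6, volume 12, value 29
Best: 45 pts.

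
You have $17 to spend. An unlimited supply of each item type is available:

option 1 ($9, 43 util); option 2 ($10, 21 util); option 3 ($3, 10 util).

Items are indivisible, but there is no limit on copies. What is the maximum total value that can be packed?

63 util

Best value-per-unit is option 1 at 43/9; filling with it alone gives 1×43 = 43.
Optimal mix: 1×option 1 + 2×option 3 → cost 15, value 63.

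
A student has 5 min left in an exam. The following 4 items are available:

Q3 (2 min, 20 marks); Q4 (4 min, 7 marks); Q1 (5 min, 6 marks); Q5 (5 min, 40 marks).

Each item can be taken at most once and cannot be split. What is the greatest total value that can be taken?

40 marks

Check high-value combinations within 5 min:
- Q5: time 5, value 40
- Q3: time 2, value 20
- Q4: time 4, value 7
- Q1: time 5, value 6
Best: 40 marks.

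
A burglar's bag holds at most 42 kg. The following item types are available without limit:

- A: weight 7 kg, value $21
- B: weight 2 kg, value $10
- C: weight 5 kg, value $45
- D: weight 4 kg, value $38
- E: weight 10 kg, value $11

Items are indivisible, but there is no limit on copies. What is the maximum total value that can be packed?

$394

Best value-per-unit is D at 38/4; filling with it alone gives 10×38 = 380.
Optimal mix: 2×C + 8×D → weight 42, value 394.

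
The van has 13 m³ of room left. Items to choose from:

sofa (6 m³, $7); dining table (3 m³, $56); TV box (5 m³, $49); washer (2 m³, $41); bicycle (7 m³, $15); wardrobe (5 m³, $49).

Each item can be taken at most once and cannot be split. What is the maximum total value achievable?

$154

Check high-value combinations within 13 m³:
- dining table+TV box+wardrobe: volume 3+5+5=13, value 56+49+49=154
- dining table+TV box+washer: volume 3+5+2=10, value 56+49+41=146
- dining table+washer+wardrobe: volume 3+2+5=10, value 56+41+49=146
- TV box+washer+wardrobe: volume 5+2+5=12, value 49+41+49=139
- dining table+washer+bicycle: volume 3+2+7=12, value 56+41+15=112
Best: $154.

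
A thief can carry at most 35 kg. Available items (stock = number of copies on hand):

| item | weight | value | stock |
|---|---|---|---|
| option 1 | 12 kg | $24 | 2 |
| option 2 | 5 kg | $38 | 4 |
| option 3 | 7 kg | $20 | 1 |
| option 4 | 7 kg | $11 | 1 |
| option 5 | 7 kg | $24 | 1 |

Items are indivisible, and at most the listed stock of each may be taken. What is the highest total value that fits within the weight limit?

$196

Best selections within weight 35 and stock limits:
- 4×option 2 + 1×option 3 + 1×option 5: weight 34, value 196
- 4×option 2 + 1×option 4 + 1×option 5: weight 34, value 187
- 4×option 2 + 1×option 3 + 1×option 4: weight 34, value 183
- 4×option 2 + 1×option 5: weight 27, value 176
Best: $196.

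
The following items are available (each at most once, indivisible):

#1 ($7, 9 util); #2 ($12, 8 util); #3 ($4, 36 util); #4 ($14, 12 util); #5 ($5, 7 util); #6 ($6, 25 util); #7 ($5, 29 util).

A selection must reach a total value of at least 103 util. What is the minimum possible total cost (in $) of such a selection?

Subsets with value ≥ 103, sorted by total cost:
- #1+#3+#5+#6+#7: cost 27, value 106
- #2+#3+#5+#6+#7: cost 32, value 105
Minimum cost: 27 $.

27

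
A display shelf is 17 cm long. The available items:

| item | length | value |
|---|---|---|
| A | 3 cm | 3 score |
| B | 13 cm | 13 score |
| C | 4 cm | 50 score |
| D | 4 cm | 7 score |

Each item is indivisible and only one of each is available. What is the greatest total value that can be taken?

This is a 0/1 knapsack; check combinations near the capacity.
- B+C: length 13+4=17, value 13+50=63
- A+C+D: length 3+4+4=11, value 3+50+7=60
- C+D: length 4+4=8, value 50+7=57
- A+C: length 3+4=7, value 3+50=53
- C: length 4, value 50
Best: 63 score.

63 score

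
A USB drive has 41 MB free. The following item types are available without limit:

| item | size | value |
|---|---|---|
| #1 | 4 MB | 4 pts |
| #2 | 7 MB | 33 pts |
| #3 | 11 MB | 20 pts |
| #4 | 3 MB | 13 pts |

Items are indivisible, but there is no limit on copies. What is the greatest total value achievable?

Best value-per-unit is #2 at 33/7; filling with it alone gives 5×33 = 165.
Optimal mix: 5×#2 + 2×#4 → size 41, value 191.

191 pts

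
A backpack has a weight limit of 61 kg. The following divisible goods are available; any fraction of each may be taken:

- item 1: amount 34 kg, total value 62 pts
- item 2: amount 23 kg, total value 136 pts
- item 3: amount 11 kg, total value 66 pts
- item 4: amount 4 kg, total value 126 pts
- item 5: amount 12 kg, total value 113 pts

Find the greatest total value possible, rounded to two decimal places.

Take in order of value per unit:
- item 4 (126/4 per unit): all 4 → value 126, running total 126.00
- item 5 (113/12 per unit): all 12 → value 113, running total 239.00
- item 3 (66/11 per unit): all 11 → value 66, running total 305.00
- item 2 (136/23 per unit): all 23 → value 136, running total 441.00
- item 1 (62/34 per unit): 11 of 34 → value 11×62/34 = 20.0588, running total 461.06
Total 461.06.

461.06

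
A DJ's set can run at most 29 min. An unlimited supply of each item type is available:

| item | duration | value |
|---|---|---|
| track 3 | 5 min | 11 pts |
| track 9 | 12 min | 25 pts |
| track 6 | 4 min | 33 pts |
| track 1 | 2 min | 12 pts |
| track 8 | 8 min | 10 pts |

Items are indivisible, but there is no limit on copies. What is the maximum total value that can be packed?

Best value-per-unit is track 6 at 33/4, and filling with it alone uses duration 7×4=28. No mix of the others beats 7×33 = 231.

231 pts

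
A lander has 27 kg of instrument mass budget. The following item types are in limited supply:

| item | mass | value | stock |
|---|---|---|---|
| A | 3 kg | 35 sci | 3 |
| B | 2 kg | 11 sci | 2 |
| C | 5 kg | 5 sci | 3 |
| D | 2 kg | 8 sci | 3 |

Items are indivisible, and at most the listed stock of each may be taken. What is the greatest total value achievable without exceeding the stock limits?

Best selections within mass 27 and stock limits:
- 3×A + 2×B + 1×C + 3×D: mass 24, value 156
- 3×A + 2×B + 2×C + 2×D: mass 27, value 153
- 3×A + 2×B + 3×D: mass 19, value 151
- 3×A + 1×B + 2×C + 3×D: mass 27, value 150
Best: 156 sci.

156 sci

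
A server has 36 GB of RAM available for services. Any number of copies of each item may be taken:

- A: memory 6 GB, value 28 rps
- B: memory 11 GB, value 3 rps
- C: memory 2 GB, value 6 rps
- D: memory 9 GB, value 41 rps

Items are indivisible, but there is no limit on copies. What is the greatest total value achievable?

Best value-per-unit is A at 28/6, and filling with it alone uses memory 6×6=36. No mix of the others beats 6×28 = 168.

168 rps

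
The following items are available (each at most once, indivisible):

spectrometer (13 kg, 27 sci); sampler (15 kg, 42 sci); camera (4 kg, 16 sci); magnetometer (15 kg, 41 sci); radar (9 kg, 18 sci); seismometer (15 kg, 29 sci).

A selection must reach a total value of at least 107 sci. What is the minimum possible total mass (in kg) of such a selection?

Subsets with value ≥ 107, sorted by total mass:
- sampler+camera+magnetometer+radar: mass 43, value 117
- spectrometer+sampler+magnetometer: mass 43, value 110
- sampler+magnetometer+seismometer: mass 45, value 112
- spectrometer+sampler+camera+magnetometer: mass 47, value 126
Minimum mass: 43 kg.

43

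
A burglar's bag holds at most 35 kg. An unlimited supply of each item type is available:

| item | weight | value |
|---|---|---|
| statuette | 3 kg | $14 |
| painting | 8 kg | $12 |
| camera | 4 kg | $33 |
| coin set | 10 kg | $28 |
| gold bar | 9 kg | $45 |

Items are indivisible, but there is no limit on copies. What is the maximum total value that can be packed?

Best value-per-unit is camera at 33/4; filling with it alone gives 8×33 = 264.
Optimal mix: 1×statuette + 8×camera → weight 35, value 278.

$278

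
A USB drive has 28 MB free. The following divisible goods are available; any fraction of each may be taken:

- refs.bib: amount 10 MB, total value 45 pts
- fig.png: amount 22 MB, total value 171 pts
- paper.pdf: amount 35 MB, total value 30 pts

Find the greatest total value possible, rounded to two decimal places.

198.00

Take in order of value per unit:
- fig.png (171/22 per unit): all 22 → value 171, running total 171.00
- refs.bib (45/10 per unit): 6 of 10 → value 6×45/10 = 27.0000, running total 198.00
Total 198.00.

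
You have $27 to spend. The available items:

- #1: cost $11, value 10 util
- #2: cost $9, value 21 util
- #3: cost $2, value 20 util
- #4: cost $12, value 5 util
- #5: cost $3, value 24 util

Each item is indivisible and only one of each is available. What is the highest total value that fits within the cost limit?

75 util

Check high-value combinations within $27:
- #1+#2+#3+#5: cost 11+9+2+3=25, value 10+21+20+24=75
- #2+#3+#4+#5: cost 9+2+12+3=26, value 21+20+5+24=70
- #2+#3+#5: cost 9+2+3=14, value 21+20+24=65
Best: 75 util.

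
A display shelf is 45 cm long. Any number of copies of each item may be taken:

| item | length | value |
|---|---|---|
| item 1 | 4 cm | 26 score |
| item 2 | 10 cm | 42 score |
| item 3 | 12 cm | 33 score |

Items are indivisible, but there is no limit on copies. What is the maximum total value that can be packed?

286 score

Best value-per-unit is item 1 at 26/4, and filling with it alone uses length 11×4=44. No mix of the others beats 11×26 = 286.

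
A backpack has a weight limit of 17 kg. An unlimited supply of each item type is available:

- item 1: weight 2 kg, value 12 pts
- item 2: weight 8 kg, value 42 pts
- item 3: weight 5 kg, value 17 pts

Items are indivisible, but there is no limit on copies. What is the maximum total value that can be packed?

96 pts

Best value-per-unit is item 1 at 12/2, and filling with it alone uses weight 8×2=16. No mix of the others beats 8×12 = 96.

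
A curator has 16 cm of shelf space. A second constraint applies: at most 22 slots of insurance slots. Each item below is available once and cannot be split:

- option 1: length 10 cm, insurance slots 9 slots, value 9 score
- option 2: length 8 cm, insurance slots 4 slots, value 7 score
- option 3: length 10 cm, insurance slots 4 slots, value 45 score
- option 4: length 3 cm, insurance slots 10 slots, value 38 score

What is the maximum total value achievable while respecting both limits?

Feasible sets respecting both limits:
- option 3+option 4: length 13, insurance slots 14, value 83
- option 1+option 4: length 13, insurance slots 19, value 47
- option 3: length 10, insurance slots 4, value 45
Best: 83 score.

83 score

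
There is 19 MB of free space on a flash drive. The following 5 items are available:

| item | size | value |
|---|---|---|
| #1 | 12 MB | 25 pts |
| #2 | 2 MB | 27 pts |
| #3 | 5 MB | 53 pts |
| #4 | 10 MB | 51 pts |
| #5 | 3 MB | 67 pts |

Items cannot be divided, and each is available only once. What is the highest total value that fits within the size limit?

171 pts

This is a 0/1 knapsack; check combinations near the capacity.
- #3+#4+#5: size 5+10+3=18, value 53+51+67=171
- #2+#3+#5: size 2+5+3=10, value 27+53+67=147
- #2+#4+#5: size 2+10+3=15, value 27+51+67=145
- #2+#3+#4: size 2+5+10=17, value 27+53+51=131
- #3+#5: size 5+3=8, value 53+67=120
Best: 171 pts.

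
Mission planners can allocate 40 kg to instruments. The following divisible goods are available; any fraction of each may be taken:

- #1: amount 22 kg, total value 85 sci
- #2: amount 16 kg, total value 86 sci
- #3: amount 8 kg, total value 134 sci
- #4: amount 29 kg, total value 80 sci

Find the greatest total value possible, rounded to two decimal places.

Take in order of value per unit:
- #3 (134/8 per unit): all 8 → value 134, running total 134.00
- #2 (86/16 per unit): all 16 → value 86, running total 220.00
- #1 (85/22 per unit): 16 of 22 → value 16×85/22 = 61.8182, running total 281.82
Total 281.82.

281.82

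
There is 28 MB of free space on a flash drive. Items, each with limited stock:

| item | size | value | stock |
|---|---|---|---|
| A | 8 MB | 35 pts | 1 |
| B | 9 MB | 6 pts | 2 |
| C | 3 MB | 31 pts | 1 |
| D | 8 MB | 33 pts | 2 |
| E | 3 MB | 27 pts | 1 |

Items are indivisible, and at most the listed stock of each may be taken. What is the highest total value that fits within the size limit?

Top feasible selections:
- 1×A + 1×C + 2×D: size 27, value 132
- 1×A + 2×D + 1×E: size 27, value 128
Best: 132 pts.

132 pts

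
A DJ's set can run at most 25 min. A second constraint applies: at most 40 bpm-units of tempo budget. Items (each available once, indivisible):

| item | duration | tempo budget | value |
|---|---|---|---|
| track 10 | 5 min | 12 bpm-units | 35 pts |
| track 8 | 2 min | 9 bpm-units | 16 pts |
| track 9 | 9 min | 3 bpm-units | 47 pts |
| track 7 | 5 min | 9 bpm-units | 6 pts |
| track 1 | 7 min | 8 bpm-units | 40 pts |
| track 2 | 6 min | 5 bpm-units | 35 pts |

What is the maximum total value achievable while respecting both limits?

Feasible sets respecting both limits:
- track 10+track 8+track 9+track 1: duration 23, tempo budget 32, value 138
- track 8+track 9+track 1+track 2: duration 24, tempo budget 25, value 138
- track 10+track 8+track 9+track 2: duration 22, tempo budget 29, value 133
Best: 138 pts.

138 pts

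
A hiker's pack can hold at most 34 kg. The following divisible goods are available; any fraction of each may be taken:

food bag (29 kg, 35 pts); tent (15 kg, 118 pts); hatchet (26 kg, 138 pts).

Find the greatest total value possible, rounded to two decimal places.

Take in order of value per unit:
- tent (118/15 per unit): all 15 → value 118, running total 118.00
- hatchet (138/26 per unit): 19 of 26 → value 19×138/26 = 100.8462, running total 218.85
Total 218.85.

218.85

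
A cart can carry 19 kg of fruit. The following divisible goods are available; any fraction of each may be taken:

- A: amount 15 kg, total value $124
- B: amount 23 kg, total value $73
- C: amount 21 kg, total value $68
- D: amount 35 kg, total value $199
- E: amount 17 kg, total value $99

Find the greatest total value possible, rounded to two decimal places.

Take in order of value per unit:
- A (124/15 per unit): all 15 → value 124, running total 124.00
- E (99/17 per unit): 4 of 17 → value 4×99/17 = 23.2941, running total 147.29
Total 147.29.

147.29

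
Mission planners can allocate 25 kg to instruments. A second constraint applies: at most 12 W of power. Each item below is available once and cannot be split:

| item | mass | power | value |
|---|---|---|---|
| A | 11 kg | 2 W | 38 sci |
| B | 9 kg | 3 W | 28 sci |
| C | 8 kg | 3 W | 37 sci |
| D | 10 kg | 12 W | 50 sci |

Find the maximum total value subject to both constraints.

75 sci

Feasible sets respecting both limits:
- A+C: mass 19, power 5, value 75
- A+B: mass 20, power 5, value 66
- B+C: mass 17, power 6, value 65
- D: mass 10, power 12, value 50
Best: 75 sci.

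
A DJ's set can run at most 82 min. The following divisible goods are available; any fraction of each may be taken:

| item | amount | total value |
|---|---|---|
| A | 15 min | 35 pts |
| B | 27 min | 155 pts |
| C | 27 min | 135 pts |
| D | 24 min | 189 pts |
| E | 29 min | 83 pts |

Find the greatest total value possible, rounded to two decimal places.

490.45

Take in order of value per unit:
- D (189/24 per unit): all 24 → value 189, running total 189.00
- B (155/27 per unit): all 27 → value 155, running total 344.00
- C (135/27 per unit): all 27 → value 135, running total 479.00
- E (83/29 per unit): 4 of 29 → value 4×83/29 = 11.4483, running total 490.45
Total 490.45.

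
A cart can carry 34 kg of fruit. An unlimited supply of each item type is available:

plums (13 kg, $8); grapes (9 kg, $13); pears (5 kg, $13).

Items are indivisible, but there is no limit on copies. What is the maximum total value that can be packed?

$78

Best value-per-unit is pears at 13/5; filling with it alone gives 6×13 = 78.
Optimal mix: 1×grapes + 5×pears → weight 34, value 78.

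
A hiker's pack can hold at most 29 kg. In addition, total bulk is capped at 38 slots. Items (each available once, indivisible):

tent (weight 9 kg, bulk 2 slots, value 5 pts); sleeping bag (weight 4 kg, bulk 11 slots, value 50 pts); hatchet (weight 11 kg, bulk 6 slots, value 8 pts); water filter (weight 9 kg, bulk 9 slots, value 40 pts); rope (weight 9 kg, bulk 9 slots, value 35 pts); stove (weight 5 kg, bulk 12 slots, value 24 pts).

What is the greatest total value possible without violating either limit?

125 pts

Feasible sets respecting both limits:
- sleeping bag+water filter+rope: weight 22, bulk 29, value 125
- sleeping bag+hatchet+water filter+stove: weight 29, bulk 38, value 122
- tent+sleeping bag+water filter+stove: weight 27, bulk 34, value 119
- sleeping bag+hatchet+rope+stove: weight 29, bulk 38, value 117
Best: 125 pts.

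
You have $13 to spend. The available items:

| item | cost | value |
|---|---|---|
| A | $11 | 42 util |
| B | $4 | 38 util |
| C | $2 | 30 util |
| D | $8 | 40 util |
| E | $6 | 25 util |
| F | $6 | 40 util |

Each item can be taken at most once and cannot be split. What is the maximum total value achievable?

Check high-value combinations within $13:
- B+C+F: cost 4+2+6=12, value 38+30+40=108
- B+C+E: cost 4+2+6=12, value 38+30+25=93
- B+F: cost 4+6=10, value 38+40=78
- B+D: cost 4+8=12, value 38+40=78
Best: 108 util.

108 util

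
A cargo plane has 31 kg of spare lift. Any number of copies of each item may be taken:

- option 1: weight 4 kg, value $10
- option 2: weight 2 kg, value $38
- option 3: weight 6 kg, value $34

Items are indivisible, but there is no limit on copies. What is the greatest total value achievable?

Best value-per-unit is option 2 at 38/2, and filling with it alone uses weight 15×2=30. No mix of the others beats 15×38 = 570.

$570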